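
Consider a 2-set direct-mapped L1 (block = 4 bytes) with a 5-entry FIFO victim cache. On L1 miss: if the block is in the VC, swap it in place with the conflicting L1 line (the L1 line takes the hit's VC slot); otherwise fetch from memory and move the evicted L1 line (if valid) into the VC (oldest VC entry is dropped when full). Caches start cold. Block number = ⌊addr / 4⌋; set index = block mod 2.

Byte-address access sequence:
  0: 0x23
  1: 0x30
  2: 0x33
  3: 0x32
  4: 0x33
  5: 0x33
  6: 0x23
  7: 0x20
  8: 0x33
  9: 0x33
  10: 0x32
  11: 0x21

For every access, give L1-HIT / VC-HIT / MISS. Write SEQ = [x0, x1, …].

0: 0x23 (blk 8, set 0) → MISS  vc=[]
1: 0x30 (blk 12, set 0) → MISS  vc=[8]
2: 0x33 (blk 12, set 0) → L1-HIT  vc=[8]
3: 0x32 (blk 12, set 0) → L1-HIT  vc=[8]
4: 0x33 (blk 12, set 0) → L1-HIT  vc=[8]
5: 0x33 (blk 12, set 0) → L1-HIT  vc=[8]
6: 0x23 (blk 8, set 0) → VC-HIT  vc=[12]
7: 0x20 (blk 8, set 0) → L1-HIT  vc=[12]
8: 0x33 (blk 12, set 0) → VC-HIT  vc=[8]
9: 0x33 (blk 12, set 0) → L1-HIT  vc=[8]
10: 0x32 (blk 12, set 0) → L1-HIT  vc=[8]
11: 0x21 (blk 8, set 0) → VC-HIT  vc=[12]

SEQ = [MISS, MISS, L1-HIT, L1-HIT, L1-HIT, L1-HIT, VC-HIT, L1-HIT, VC-HIT, L1-HIT, L1-HIT, VC-HIT]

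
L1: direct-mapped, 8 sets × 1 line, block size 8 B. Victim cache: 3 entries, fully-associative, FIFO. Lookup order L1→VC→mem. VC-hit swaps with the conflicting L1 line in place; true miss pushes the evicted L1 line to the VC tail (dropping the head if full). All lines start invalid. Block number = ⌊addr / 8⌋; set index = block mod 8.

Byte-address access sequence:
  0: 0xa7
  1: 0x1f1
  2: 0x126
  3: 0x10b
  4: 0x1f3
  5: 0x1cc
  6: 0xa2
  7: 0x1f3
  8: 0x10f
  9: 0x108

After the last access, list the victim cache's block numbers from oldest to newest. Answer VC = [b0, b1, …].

VC = [36, 57]

0: 0xa7 (blk 20, set 4) → MISS  vc=[]
1: 0x1f1 (blk 62, set 6) → MISS  vc=[]
2: 0x126 (blk 36, set 4) → MISS  vc=[20]
3: 0x10b (blk 33, set 1) → MISS  vc=[20]
4: 0x1f3 (blk 62, set 6) → L1-HIT  vc=[20]
5: 0x1cc (blk 57, set 1) → MISS  vc=[20, 33]
6: 0xa2 (blk 20, set 4) → VC-HIT  vc=[36, 33]
7: 0x1f3 (blk 62, set 6) → L1-HIT  vc=[36, 33]
8: 0x10f (blk 33, set 1) → VC-HIT  vc=[36, 57]
9: 0x108 (blk 33, set 1) → L1-HIT  vc=[36, 57]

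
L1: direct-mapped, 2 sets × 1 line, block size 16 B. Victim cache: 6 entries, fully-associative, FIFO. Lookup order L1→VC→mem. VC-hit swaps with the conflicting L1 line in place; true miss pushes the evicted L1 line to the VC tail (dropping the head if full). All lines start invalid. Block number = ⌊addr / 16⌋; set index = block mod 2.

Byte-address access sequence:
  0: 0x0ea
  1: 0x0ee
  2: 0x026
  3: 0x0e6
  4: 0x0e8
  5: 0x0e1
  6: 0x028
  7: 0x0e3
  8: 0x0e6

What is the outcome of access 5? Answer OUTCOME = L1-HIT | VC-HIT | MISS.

OUTCOME = L1-HIT

  [0] addr=0xea blk=14 s=0: MISS | VC []
  [1] addr=0xee blk=14 s=0: L1-HIT | VC []
  [2] addr=0x26 blk=2 s=0: MISS | VC [14]
  [3] addr=0xe6 blk=14 s=0: VC-HIT | VC [2]
  [4] addr=0xe8 blk=14 s=0: L1-HIT | VC [2]
  [5] addr=0xe1 blk=14 s=0: L1-HIT | VC [2]
  [6] addr=0x28 blk=2 s=0: VC-HIT | VC [14]
  [7] addr=0xe3 blk=14 s=0: VC-HIT | VC [2]
  [8] addr=0xe6 blk=14 s=0: L1-HIT | VC [2]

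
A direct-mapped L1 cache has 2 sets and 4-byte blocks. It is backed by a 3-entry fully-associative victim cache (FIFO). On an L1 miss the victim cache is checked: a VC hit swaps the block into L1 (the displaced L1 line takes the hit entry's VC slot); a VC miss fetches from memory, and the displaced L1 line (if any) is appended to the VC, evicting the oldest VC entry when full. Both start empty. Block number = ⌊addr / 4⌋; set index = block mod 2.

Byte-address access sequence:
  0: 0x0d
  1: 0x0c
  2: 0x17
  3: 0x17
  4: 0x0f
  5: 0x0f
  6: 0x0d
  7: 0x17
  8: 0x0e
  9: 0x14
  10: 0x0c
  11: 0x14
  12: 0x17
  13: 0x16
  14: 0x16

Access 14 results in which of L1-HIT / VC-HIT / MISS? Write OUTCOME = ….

#0 0xd→b3/s1 MISS; vc=[]
#1 0xc→b3/s1 L1-HIT; vc=[]
#2 0x17→b5/s1 MISS; vc=[3]
#3 0x17→b5/s1 L1-HIT; vc=[3]
#4 0xf→b3/s1 VC-HIT; vc=[5]
#5 0xf→b3/s1 L1-HIT; vc=[5]
#6 0xd→b3/s1 L1-HIT; vc=[5]
#7 0x17→b5/s1 VC-HIT; vc=[3]
#8 0xe→b3/s1 VC-HIT; vc=[5]
#9 0x14→b5/s1 VC-HIT; vc=[3]
#10 0xc→b3/s1 VC-HIT; vc=[5]
#11 0x14→b5/s1 VC-HIT; vc=[3]
#12 0x17→b5/s1 L1-HIT; vc=[3]
#13 0x16→b5/s1 L1-HIT; vc=[3]
#14 0x16→b5/s1 L1-HIT; vc=[3]

OUTCOME = L1-HIT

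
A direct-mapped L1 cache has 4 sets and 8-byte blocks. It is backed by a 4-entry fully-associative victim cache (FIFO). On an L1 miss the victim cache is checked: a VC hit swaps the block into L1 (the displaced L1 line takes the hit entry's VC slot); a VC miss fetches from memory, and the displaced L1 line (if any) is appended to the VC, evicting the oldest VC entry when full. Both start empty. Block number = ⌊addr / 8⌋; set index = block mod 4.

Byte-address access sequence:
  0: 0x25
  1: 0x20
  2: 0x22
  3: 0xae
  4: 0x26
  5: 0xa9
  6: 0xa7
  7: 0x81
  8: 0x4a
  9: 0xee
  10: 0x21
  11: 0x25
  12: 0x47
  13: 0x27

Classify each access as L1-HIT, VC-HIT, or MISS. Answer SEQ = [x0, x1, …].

SEQ = [MISS, L1-HIT, L1-HIT, MISS, L1-HIT, L1-HIT, MISS, MISS, MISS, MISS, VC-HIT, L1-HIT, MISS, VC-HIT]

  [0] addr=0x25 blk=4 s=0: MISS | VC []
  [1] addr=0x20 blk=4 s=0: L1-HIT | VC []
  [2] addr=0x22 blk=4 s=0: L1-HIT | VC []
  [3] addr=0xae blk=21 s=1: MISS | VC []
  [4] addr=0x26 blk=4 s=0: L1-HIT | VC []
  [5] addr=0xa9 blk=21 s=1: L1-HIT | VC []
  [6] addr=0xa7 blk=20 s=0: MISS | VC [4]
  [7] addr=0x81 blk=16 s=0: MISS | VC [4, 20]
  [8] addr=0x4a blk=9 s=1: MISS | VC [4, 20, 21]
  [9] addr=0xee blk=29 s=1: MISS | VC [4, 20, 21, 9]
  [10] addr=0x21 blk=4 s=0: VC-HIT | VC [16, 20, 21, 9]
  [11] addr=0x25 blk=4 s=0: L1-HIT | VC [16, 20, 21, 9]
  [12] addr=0x47 blk=8 s=0: MISS | VC [20, 21, 9, 4]
  [13] addr=0x27 blk=4 s=0: VC-HIT | VC [20, 21, 9, 8]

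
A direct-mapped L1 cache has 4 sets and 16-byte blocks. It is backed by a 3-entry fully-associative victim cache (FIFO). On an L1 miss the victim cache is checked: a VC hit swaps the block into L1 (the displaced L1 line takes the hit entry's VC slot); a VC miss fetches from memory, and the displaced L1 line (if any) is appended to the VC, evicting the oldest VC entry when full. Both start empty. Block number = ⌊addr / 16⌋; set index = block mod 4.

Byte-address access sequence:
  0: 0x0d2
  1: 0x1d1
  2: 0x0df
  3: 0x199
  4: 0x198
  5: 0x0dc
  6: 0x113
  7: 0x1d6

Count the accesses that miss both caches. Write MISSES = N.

MISSES = 4

#0 0xd2→b13/s1 MISS; vc=[]
#1 0x1d1→b29/s1 MISS; vc=[13]
#2 0xdf→b13/s1 VC-HIT; vc=[29]
#3 0x199→b25/s1 MISS; vc=[29,13]
#4 0x198→b25/s1 L1-HIT; vc=[29,13]
#5 0xdc→b13/s1 VC-HIT; vc=[29,25]
#6 0x113→b17/s1 MISS; vc=[29,25,13]
#7 0x1d6→b29/s1 VC-HIT; vc=[17,25,13]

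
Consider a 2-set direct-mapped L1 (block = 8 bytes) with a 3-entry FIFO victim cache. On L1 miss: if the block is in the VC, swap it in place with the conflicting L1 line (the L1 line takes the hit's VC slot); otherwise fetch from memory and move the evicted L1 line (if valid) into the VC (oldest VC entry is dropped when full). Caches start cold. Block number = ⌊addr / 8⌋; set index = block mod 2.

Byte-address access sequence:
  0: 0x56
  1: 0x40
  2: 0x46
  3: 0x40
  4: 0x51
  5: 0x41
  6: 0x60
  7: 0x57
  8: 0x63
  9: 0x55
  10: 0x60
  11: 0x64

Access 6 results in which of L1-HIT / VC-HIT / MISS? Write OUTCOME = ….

0: 0x56 (blk 10, set 0) → MISS  vc=[]
1: 0x40 (blk 8, set 0) → MISS  vc=[10]
2: 0x46 (blk 8, set 0) → L1-HIT  vc=[10]
3: 0x40 (blk 8, set 0) → L1-HIT  vc=[10]
4: 0x51 (blk 10, set 0) → VC-HIT  vc=[8]
5: 0x41 (blk 8, set 0) → VC-HIT  vc=[10]
6: 0x60 (blk 12, set 0) → MISS  vc=[10, 8]
7: 0x57 (blk 10, set 0) → VC-HIT  vc=[12, 8]
8: 0x63 (blk 12, set 0) → VC-HIT  vc=[10, 8]
9: 0x55 (blk 10, set 0) → VC-HIT  vc=[12, 8]
10: 0x60 (blk 12, set 0) → VC-HIT  vc=[10, 8]
11: 0x64 (blk 12, set 0) → L1-HIT  vc=[10, 8]

OUTCOME = MISS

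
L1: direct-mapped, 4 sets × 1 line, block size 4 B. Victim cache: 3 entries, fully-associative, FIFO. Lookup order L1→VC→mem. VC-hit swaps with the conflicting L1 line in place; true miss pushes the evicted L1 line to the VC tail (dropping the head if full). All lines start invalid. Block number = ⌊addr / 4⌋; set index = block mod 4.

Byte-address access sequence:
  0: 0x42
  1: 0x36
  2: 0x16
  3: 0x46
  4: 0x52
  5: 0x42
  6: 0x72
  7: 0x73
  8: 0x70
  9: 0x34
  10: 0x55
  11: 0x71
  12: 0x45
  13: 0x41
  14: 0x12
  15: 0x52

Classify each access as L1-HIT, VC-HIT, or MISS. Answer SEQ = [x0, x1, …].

0: 0x42 (blk 16, set 0) → MISS  vc=[]
1: 0x36 (blk 13, set 1) → MISS  vc=[]
2: 0x16 (blk 5, set 1) → MISS  vc=[13]
3: 0x46 (blk 17, set 1) → MISS  vc=[13, 5]
4: 0x52 (blk 20, set 0) → MISS  vc=[13, 5, 16]
5: 0x42 (blk 16, set 0) → VC-HIT  vc=[13, 5, 20]
6: 0x72 (blk 28, set 0) → MISS  vc=[5, 20, 16]
7: 0x73 (blk 28, set 0) → L1-HIT  vc=[5, 20, 16]
8: 0x70 (blk 28, set 0) → L1-HIT  vc=[5, 20, 16]
9: 0x34 (blk 13, set 1) → MISS  vc=[20, 16, 17]
10: 0x55 (blk 21, set 1) → MISS  vc=[16, 17, 13]
11: 0x71 (blk 28, set 0) → L1-HIT  vc=[16, 17, 13]
12: 0x45 (blk 17, set 1) → VC-HIT  vc=[16, 21, 13]
13: 0x41 (blk 16, set 0) → VC-HIT  vc=[28, 21, 13]
14: 0x12 (blk 4, set 0) → MISS  vc=[21, 13, 16]
15: 0x52 (blk 20, set 0) → MISS  vc=[13, 16, 4]

SEQ = [MISS, MISS, MISS, MISS, MISS, VC-HIT, MISS, L1-HIT, L1-HIT, MISS, MISS, L1-HIT, VC-HIT, VC-HIT, MISS, MISS]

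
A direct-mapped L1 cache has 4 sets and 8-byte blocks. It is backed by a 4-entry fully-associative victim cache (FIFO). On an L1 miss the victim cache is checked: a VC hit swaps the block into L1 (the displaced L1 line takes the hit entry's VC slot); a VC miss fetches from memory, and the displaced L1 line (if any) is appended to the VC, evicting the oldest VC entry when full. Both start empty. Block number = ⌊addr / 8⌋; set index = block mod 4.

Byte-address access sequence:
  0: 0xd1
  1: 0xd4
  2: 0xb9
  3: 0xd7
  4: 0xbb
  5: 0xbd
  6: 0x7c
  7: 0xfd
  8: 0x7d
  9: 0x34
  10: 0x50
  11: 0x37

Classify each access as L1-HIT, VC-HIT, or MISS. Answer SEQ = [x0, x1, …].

SEQ = [MISS, L1-HIT, MISS, L1-HIT, L1-HIT, L1-HIT, MISS, MISS, VC-HIT, MISS, MISS, VC-HIT]

0: 0xd1 (blk 26, set 2) → MISS  vc=[]
1: 0xd4 (blk 26, set 2) → L1-HIT  vc=[]
2: 0xb9 (blk 23, set 3) → MISS  vc=[]
3: 0xd7 (blk 26, set 2) → L1-HIT  vc=[]
4: 0xbb (blk 23, set 3) → L1-HIT  vc=[]
5: 0xbd (blk 23, set 3) → L1-HIT  vc=[]
6: 0x7c (blk 15, set 3) → MISS  vc=[23]
7: 0xfd (blk 31, set 3) → MISS  vc=[23, 15]
8: 0x7d (blk 15, set 3) → VC-HIT  vc=[23, 31]
9: 0x34 (blk 6, set 2) → MISS  vc=[23, 31, 26]
10: 0x50 (blk 10, set 2) → MISS  vc=[23, 31, 26, 6]
11: 0x37 (blk 6, set 2) → VC-HIT  vc=[23, 31, 26, 10]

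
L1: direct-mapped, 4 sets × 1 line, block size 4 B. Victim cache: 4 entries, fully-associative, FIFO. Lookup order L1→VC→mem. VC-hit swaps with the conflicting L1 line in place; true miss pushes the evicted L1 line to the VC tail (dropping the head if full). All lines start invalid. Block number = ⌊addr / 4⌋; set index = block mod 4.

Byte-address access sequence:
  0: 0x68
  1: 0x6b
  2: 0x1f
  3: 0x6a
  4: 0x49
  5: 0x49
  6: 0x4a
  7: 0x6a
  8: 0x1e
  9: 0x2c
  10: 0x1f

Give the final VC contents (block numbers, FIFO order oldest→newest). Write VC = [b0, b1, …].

VC = [18, 11]

0: 0x68 (blk 26, set 2) → MISS  vc=[]
1: 0x6b (blk 26, set 2) → L1-HIT  vc=[]
2: 0x1f (blk 7, set 3) → MISS  vc=[]
3: 0x6a (blk 26, set 2) → L1-HIT  vc=[]
4: 0x49 (blk 18, set 2) → MISS  vc=[26]
5: 0x49 (blk 18, set 2) → L1-HIT  vc=[26]
6: 0x4a (blk 18, set 2) → L1-HIT  vc=[26]
7: 0x6a (blk 26, set 2) → VC-HIT  vc=[18]
8: 0x1e (blk 7, set 3) → L1-HIT  vc=[18]
9: 0x2c (blk 11, set 3) → MISS  vc=[18, 7]
10: 0x1f (blk 7, set 3) → VC-HIT  vc=[18, 11]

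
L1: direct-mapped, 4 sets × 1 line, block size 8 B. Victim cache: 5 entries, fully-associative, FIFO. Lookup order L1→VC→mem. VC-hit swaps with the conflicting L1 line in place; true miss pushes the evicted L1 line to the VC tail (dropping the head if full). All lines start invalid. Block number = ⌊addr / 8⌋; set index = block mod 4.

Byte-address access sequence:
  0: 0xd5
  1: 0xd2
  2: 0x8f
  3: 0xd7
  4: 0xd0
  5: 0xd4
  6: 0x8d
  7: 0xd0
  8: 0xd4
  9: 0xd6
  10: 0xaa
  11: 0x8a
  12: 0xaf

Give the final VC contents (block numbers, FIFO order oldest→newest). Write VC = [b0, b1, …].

VC = [17]

#0 0xd5→b26/s2 MISS; vc=[]
#1 0xd2→b26/s2 L1-HIT; vc=[]
#2 0x8f→b17/s1 MISS; vc=[]
#3 0xd7→b26/s2 L1-HIT; vc=[]
#4 0xd0→b26/s2 L1-HIT; vc=[]
#5 0xd4→b26/s2 L1-HIT; vc=[]
#6 0x8d→b17/s1 L1-HIT; vc=[]
#7 0xd0→b26/s2 L1-HIT; vc=[]
#8 0xd4→b26/s2 L1-HIT; vc=[]
#9 0xd6→b26/s2 L1-HIT; vc=[]
#10 0xaa→b21/s1 MISS; vc=[17]
#11 0x8a→b17/s1 VC-HIT; vc=[21]
#12 0xaf→b21/s1 VC-HIT; vc=[17]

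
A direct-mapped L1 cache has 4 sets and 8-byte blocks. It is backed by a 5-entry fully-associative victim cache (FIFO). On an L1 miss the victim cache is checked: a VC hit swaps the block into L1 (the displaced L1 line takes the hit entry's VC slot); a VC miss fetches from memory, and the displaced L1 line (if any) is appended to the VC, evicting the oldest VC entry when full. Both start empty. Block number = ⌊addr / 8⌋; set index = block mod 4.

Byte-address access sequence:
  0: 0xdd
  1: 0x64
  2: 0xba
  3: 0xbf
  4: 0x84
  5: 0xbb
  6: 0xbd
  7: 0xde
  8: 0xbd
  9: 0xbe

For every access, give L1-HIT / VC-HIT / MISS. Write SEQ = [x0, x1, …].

SEQ = [MISS, MISS, MISS, L1-HIT, MISS, L1-HIT, L1-HIT, VC-HIT, VC-HIT, L1-HIT]

  [0] addr=0xdd blk=27 s=3: MISS | VC []
  [1] addr=0x64 blk=12 s=0: MISS | VC []
  [2] addr=0xba blk=23 s=3: MISS | VC [27]
  [3] addr=0xbf blk=23 s=3: L1-HIT | VC [27]
  [4] addr=0x84 blk=16 s=0: MISS | VC [27, 12]
  [5] addr=0xbb blk=23 s=3: L1-HIT | VC [27, 12]
  [6] addr=0xbd blk=23 s=3: L1-HIT | VC [27, 12]
  [7] addr=0xde blk=27 s=3: VC-HIT | VC [23, 12]
  [8] addr=0xbd blk=23 s=3: VC-HIT | VC [27, 12]
  [9] addr=0xbe blk=23 s=3: L1-HIT | VC [27, 12]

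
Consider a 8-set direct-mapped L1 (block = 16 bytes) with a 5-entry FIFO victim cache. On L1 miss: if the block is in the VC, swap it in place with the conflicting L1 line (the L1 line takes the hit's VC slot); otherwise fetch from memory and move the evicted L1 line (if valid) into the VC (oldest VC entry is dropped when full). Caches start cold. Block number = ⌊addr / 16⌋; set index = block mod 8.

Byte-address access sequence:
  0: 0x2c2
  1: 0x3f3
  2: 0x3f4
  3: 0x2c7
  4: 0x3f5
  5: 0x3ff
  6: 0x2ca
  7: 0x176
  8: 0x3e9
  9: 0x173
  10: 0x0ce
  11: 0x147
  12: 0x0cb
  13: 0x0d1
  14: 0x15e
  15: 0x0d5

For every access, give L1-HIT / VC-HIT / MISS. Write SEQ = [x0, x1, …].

#0 0x2c2→b44/s4 MISS; vc=[]
#1 0x3f3→b63/s7 MISS; vc=[]
#2 0x3f4→b63/s7 L1-HIT; vc=[]
#3 0x2c7→b44/s4 L1-HIT; vc=[]
#4 0x3f5→b63/s7 L1-HIT; vc=[]
#5 0x3ff→b63/s7 L1-HIT; vc=[]
#6 0x2ca→b44/s4 L1-HIT; vc=[]
#7 0x176→b23/s7 MISS; vc=[63]
#8 0x3e9→b62/s6 MISS; vc=[63]
#9 0x173→b23/s7 L1-HIT; vc=[63]
#10 0xce→b12/s4 MISS; vc=[63,44]
#11 0x147→b20/s4 MISS; vc=[63,44,12]
#12 0xcb→b12/s4 VC-HIT; vc=[63,44,20]
#13 0xd1→b13/s5 MISS; vc=[63,44,20]
#14 0x15e→b21/s5 MISS; vc=[63,44,20,13]
#15 0xd5→b13/s5 VC-HIT; vc=[63,44,20,21]

SEQ = [MISS, MISS, L1-HIT, L1-HIT, L1-HIT, L1-HIT, L1-HIT, MISS, MISS, L1-HIT, MISS, MISS, VC-HIT, MISS, MISS, VC-HIT]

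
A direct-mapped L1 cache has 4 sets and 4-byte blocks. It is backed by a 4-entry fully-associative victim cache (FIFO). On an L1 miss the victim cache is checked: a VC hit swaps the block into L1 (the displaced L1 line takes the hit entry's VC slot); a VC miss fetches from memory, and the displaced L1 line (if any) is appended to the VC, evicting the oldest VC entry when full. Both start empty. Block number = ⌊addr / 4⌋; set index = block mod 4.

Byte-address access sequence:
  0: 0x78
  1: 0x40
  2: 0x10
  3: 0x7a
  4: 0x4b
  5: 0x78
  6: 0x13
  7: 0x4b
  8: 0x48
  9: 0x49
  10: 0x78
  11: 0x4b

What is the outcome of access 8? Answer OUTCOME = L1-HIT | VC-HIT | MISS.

OUTCOME = L1-HIT

0: 0x78 (blk 30, set 2) → MISS  vc=[]
1: 0x40 (blk 16, set 0) → MISS  vc=[]
2: 0x10 (blk 4, set 0) → MISS  vc=[16]
3: 0x7a (blk 30, set 2) → L1-HIT  vc=[16]
4: 0x4b (blk 18, set 2) → MISS  vc=[16, 30]
5: 0x78 (blk 30, set 2) → VC-HIT  vc=[16, 18]
6: 0x13 (blk 4, set 0) → L1-HIT  vc=[16, 18]
7: 0x4b (blk 18, set 2) → VC-HIT  vc=[16, 30]
8: 0x48 (blk 18, set 2) → L1-HIT  vc=[16, 30]
9: 0x49 (blk 18, set 2) → L1-HIT  vc=[16, 30]
10: 0x78 (blk 30, set 2) → VC-HIT  vc=[16, 18]
11: 0x4b (blk 18, set 2) → VC-HIT  vc=[16, 30]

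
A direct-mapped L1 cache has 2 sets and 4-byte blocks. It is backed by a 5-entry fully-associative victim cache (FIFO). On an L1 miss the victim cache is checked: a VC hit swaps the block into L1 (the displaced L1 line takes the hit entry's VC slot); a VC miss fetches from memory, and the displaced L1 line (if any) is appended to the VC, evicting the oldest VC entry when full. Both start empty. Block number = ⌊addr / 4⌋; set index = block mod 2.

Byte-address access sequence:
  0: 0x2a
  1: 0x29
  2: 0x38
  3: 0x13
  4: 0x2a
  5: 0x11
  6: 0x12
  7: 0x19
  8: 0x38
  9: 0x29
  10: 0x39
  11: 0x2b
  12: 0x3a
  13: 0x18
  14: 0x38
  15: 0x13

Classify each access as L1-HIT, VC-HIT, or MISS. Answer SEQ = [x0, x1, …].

SEQ = [MISS, L1-HIT, MISS, MISS, VC-HIT, VC-HIT, L1-HIT, MISS, VC-HIT, VC-HIT, VC-HIT, VC-HIT, VC-HIT, VC-HIT, VC-HIT, VC-HIT]

#0 0x2a→b10/s0 MISS; vc=[]
#1 0x29→b10/s0 L1-HIT; vc=[]
#2 0x38→b14/s0 MISS; vc=[10]
#3 0x13→b4/s0 MISS; vc=[10,14]
#4 0x2a→b10/s0 VC-HIT; vc=[4,14]
#5 0x11→b4/s0 VC-HIT; vc=[10,14]
#6 0x12→b4/s0 L1-HIT; vc=[10,14]
#7 0x19→b6/s0 MISS; vc=[10,14,4]
#8 0x38→b14/s0 VC-HIT; vc=[10,6,4]
#9 0x29→b10/s0 VC-HIT; vc=[14,6,4]
#10 0x39→b14/s0 VC-HIT; vc=[10,6,4]
#11 0x2b→b10/s0 VC-HIT; vc=[14,6,4]
#12 0x3a→b14/s0 VC-HIT; vc=[10,6,4]
#13 0x18→b6/s0 VC-HIT; vc=[10,14,4]
#14 0x38→b14/s0 VC-HIT; vc=[10,6,4]
#15 0x13→b4/s0 VC-HIT; vc=[10,6,14]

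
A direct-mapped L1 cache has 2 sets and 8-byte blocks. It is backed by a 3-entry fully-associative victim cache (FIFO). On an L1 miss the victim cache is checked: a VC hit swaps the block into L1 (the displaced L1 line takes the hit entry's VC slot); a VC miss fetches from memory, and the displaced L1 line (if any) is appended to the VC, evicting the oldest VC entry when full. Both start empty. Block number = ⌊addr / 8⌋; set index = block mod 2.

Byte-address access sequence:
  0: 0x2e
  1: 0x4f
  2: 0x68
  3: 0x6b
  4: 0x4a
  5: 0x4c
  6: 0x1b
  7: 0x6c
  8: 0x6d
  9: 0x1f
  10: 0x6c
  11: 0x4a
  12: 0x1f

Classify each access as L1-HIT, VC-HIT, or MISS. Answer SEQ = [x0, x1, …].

0: 0x2e (blk 5, set 1) → MISS  vc=[]
1: 0x4f (blk 9, set 1) → MISS  vc=[5]
2: 0x68 (blk 13, set 1) → MISS  vc=[5, 9]
3: 0x6b (blk 13, set 1) → L1-HIT  vc=[5, 9]
4: 0x4a (blk 9, set 1) → VC-HIT  vc=[5, 13]
5: 0x4c (blk 9, set 1) → L1-HIT  vc=[5, 13]
6: 0x1b (blk 3, set 1) → MISS  vc=[5, 13, 9]
7: 0x6c (blk 13, set 1) → VC-HIT  vc=[5, 3, 9]
8: 0x6d (blk 13, set 1) → L1-HIT  vc=[5, 3, 9]
9: 0x1f (blk 3, set 1) → VC-HIT  vc=[5, 13, 9]
10: 0x6c (blk 13, set 1) → VC-HIT  vc=[5, 3, 9]
11: 0x4a (blk 9, set 1) → VC-HIT  vc=[5, 3, 13]
12: 0x1f (blk 3, set 1) → VC-HIT  vc=[5, 9, 13]

SEQ = [MISS, MISS, MISS, L1-HIT, VC-HIT, L1-HIT, MISS, VC-HIT, L1-HIT, VC-HIT, VC-HIT, VC-HIT, VC-HIT]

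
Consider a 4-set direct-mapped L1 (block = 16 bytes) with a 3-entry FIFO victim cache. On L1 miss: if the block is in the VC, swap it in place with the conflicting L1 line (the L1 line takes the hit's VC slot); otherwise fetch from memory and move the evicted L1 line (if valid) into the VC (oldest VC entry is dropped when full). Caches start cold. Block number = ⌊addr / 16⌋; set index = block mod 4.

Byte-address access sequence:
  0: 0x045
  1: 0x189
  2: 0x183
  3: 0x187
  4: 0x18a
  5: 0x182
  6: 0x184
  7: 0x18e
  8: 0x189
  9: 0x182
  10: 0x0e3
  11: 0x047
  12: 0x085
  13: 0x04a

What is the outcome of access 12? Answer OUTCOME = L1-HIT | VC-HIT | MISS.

0: 0x45 (blk 4, set 0) → MISS  vc=[]
1: 0x189 (blk 24, set 0) → MISS  vc=[4]
2: 0x183 (blk 24, set 0) → L1-HIT  vc=[4]
3: 0x187 (blk 24, set 0) → L1-HIT  vc=[4]
4: 0x18a (blk 24, set 0) → L1-HIT  vc=[4]
5: 0x182 (blk 24, set 0) → L1-HIT  vc=[4]
6: 0x184 (blk 24, set 0) → L1-HIT  vc=[4]
7: 0x18e (blk 24, set 0) → L1-HIT  vc=[4]
8: 0x189 (blk 24, set 0) → L1-HIT  vc=[4]
9: 0x182 (blk 24, set 0) → L1-HIT  vc=[4]
10: 0xe3 (blk 14, set 2) → MISS  vc=[4]
11: 0x47 (blk 4, set 0) → VC-HIT  vc=[24]
12: 0x85 (blk 8, set 0) → MISS  vc=[24, 4]
13: 0x4a (blk 4, set 0) → VC-HIT  vc=[24, 8]

OUTCOME = MISS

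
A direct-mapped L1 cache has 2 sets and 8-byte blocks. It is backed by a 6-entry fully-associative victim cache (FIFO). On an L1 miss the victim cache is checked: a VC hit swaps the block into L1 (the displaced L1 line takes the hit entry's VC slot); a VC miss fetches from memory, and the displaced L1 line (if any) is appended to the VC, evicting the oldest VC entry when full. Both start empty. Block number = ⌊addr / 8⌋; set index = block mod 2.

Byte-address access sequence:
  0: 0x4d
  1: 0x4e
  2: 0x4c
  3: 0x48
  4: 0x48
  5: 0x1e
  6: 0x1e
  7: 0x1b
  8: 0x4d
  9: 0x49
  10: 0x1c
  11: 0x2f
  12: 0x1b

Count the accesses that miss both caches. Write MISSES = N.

MISSES = 3

  [0] addr=0x4d blk=9 s=1: MISS | VC []
  [1] addr=0x4e blk=9 s=1: L1-HIT | VC []
  [2] addr=0x4c blk=9 s=1: L1-HIT | VC []
  [3] addr=0x48 blk=9 s=1: L1-HIT | VC []
  [4] addr=0x48 blk=9 s=1: L1-HIT | VC []
  [5] addr=0x1e blk=3 s=1: MISS | VC [9]
  [6] addr=0x1e blk=3 s=1: L1-HIT | VC [9]
  [7] addr=0x1b blk=3 s=1: L1-HIT | VC [9]
  [8] addr=0x4d blk=9 s=1: VC-HIT | VC [3]
  [9] addr=0x49 blk=9 s=1: L1-HIT | VC [3]
  [10] addr=0x1c blk=3 s=1: VC-HIT | VC [9]
  [11] addr=0x2f blk=5 s=1: MISS | VC [9, 3]
  [12] addr=0x1b blk=3 s=1: VC-HIT | VC [9, 5]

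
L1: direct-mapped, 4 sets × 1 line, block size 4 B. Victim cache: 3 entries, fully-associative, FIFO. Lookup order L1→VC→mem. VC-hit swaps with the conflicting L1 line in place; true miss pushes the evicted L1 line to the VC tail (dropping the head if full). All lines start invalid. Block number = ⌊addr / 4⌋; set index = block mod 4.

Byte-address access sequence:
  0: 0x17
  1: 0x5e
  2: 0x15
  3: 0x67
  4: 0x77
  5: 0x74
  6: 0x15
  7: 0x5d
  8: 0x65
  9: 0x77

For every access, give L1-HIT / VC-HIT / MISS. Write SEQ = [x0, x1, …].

SEQ = [MISS, MISS, L1-HIT, MISS, MISS, L1-HIT, VC-HIT, L1-HIT, VC-HIT, VC-HIT]

#0 0x17→b5/s1 MISS; vc=[]
#1 0x5e→b23/s3 MISS; vc=[]
#2 0x15→b5/s1 L1-HIT; vc=[]
#3 0x67→b25/s1 MISS; vc=[5]
#4 0x77→b29/s1 MISS; vc=[5,25]
#5 0x74→b29/s1 L1-HIT; vc=[5,25]
#6 0x15→b5/s1 VC-HIT; vc=[29,25]
#7 0x5d→b23/s3 L1-HIT; vc=[29,25]
#8 0x65→b25/s1 VC-HIT; vc=[29,5]
#9 0x77→b29/s1 VC-HIT; vc=[25,5]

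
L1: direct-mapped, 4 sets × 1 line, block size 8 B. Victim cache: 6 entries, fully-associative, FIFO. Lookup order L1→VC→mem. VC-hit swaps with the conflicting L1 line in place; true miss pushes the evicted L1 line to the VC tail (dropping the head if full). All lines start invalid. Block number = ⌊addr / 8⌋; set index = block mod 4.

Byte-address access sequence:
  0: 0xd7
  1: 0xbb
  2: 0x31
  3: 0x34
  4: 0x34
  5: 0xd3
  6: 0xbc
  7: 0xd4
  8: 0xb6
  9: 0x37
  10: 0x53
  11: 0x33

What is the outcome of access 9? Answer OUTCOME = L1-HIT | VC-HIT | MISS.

OUTCOME = VC-HIT

  [0] addr=0xd7 blk=26 s=2: MISS | VC []
  [1] addr=0xbb blk=23 s=3: MISS | VC []
  [2] addr=0x31 blk=6 s=2: MISS | VC [26]
  [3] addr=0x34 blk=6 s=2: L1-HIT | VC [26]
  [4] addr=0x34 blk=6 s=2: L1-HIT | VC [26]
  [5] addr=0xd3 blk=26 s=2: VC-HIT | VC [6]
  [6] addr=0xbc blk=23 s=3: L1-HIT | VC [6]
  [7] addr=0xd4 blk=26 s=2: L1-HIT | VC [6]
  [8] addr=0xb6 blk=22 s=2: MISS | VC [6, 26]
  [9] addr=0x37 blk=6 s=2: VC-HIT | VC [22, 26]
  [10] addr=0x53 blk=10 s=2: MISS | VC [22, 26, 6]
  [11] addr=0x33 blk=6 s=2: VC-HIT | VC [22, 26, 10]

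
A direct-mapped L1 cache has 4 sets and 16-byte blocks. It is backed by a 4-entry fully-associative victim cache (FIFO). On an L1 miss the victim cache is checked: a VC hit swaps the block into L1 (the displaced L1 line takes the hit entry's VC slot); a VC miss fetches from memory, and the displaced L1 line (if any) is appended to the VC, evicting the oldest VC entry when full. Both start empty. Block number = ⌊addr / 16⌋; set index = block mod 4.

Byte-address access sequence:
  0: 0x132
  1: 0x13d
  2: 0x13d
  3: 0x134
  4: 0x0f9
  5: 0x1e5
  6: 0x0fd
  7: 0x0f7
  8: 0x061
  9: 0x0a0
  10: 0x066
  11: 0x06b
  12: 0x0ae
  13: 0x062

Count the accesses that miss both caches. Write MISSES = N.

0: 0x132 (blk 19, set 3) → MISS  vc=[]
1: 0x13d (blk 19, set 3) → L1-HIT  vc=[]
2: 0x13d (blk 19, set 3) → L1-HIT  vc=[]
3: 0x134 (blk 19, set 3) → L1-HIT  vc=[]
4: 0xf9 (blk 15, set 3) → MISS  vc=[19]
5: 0x1e5 (blk 30, set 2) → MISS  vc=[19]
6: 0xfd (blk 15, set 3) → L1-HIT  vc=[19]
7: 0xf7 (blk 15, set 3) → L1-HIT  vc=[19]
8: 0x61 (blk 6, set 2) → MISS  vc=[19, 30]
9: 0xa0 (blk 10, set 2) → MISS  vc=[19, 30, 6]
10: 0x66 (blk 6, set 2) → VC-HIT  vc=[19, 30, 10]
11: 0x6b (blk 6, set 2) → L1-HIT  vc=[19, 30, 10]
12: 0xae (blk 10, set 2) → VC-HIT  vc=[19, 30, 6]
13: 0x62 (blk 6, set 2) → VC-HIT  vc=[19, 30, 10]

MISSES = 5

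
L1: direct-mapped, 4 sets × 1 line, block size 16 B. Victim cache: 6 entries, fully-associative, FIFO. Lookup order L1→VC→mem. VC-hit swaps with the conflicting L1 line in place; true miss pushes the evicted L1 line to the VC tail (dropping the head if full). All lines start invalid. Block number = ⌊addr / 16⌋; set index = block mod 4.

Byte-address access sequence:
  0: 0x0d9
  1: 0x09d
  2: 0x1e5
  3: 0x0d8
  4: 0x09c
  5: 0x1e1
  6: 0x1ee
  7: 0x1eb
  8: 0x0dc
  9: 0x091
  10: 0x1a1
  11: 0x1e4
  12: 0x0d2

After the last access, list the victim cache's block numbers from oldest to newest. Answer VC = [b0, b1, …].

#0 0xd9→b13/s1 MISS; vc=[]
#1 0x9d→b9/s1 MISS; vc=[13]
#2 0x1e5→b30/s2 MISS; vc=[13]
#3 0xd8→b13/s1 VC-HIT; vc=[9]
#4 0x9c→b9/s1 VC-HIT; vc=[13]
#5 0x1e1→b30/s2 L1-HIT; vc=[13]
#6 0x1ee→b30/s2 L1-HIT; vc=[13]
#7 0x1eb→b30/s2 L1-HIT; vc=[13]
#8 0xdc→b13/s1 VC-HIT; vc=[9]
#9 0x91→b9/s1 VC-HIT; vc=[13]
#10 0x1a1→b26/s2 MISS; vc=[13,30]
#11 0x1e4→b30/s2 VC-HIT; vc=[13,26]
#12 0xd2→b13/s1 VC-HIT; vc=[9,26]

VC = [9, 26]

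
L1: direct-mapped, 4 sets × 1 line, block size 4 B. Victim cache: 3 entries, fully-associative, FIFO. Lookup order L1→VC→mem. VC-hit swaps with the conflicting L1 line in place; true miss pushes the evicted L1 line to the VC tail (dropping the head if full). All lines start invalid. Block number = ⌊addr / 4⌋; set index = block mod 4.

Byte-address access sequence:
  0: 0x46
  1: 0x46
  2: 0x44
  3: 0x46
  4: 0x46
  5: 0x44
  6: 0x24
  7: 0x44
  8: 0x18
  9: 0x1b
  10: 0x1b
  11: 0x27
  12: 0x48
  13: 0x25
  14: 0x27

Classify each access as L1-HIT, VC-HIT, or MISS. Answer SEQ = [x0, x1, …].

SEQ = [MISS, L1-HIT, L1-HIT, L1-HIT, L1-HIT, L1-HIT, MISS, VC-HIT, MISS, L1-HIT, L1-HIT, VC-HIT, MISS, L1-HIT, L1-HIT]

0: 0x46 (blk 17, set 1) → MISS  vc=[]
1: 0x46 (blk 17, set 1) → L1-HIT  vc=[]
2: 0x44 (blk 17, set 1) → L1-HIT  vc=[]
3: 0x46 (blk 17, set 1) → L1-HIT  vc=[]
4: 0x46 (blk 17, set 1) → L1-HIT  vc=[]
5: 0x44 (blk 17, set 1) → L1-HIT  vc=[]
6: 0x24 (blk 9, set 1) → MISS  vc=[17]
7: 0x44 (blk 17, set 1) → VC-HIT  vc=[9]
8: 0x18 (blk 6, set 2) → MISS  vc=[9]
9: 0x1b (blk 6, set 2) → L1-HIT  vc=[9]
10: 0x1b (blk 6, set 2) → L1-HIT  vc=[9]
11: 0x27 (blk 9, set 1) → VC-HIT  vc=[17]
12: 0x48 (blk 18, set 2) → MISS  vc=[17, 6]
13: 0x25 (blk 9, set 1) → L1-HIT  vc=[17, 6]
14: 0x27 (blk 9, set 1) → L1-HIT  vc=[17, 6]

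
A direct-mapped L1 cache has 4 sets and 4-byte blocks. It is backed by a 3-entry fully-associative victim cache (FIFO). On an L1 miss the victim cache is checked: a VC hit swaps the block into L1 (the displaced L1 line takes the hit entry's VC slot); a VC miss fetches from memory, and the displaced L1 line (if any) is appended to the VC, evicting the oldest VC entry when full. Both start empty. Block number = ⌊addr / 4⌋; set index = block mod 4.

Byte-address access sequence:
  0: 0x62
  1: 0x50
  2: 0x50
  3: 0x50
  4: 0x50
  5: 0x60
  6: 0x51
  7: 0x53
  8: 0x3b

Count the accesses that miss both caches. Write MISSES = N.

  [0] addr=0x62 blk=24 s=0: MISS | VC []
  [1] addr=0x50 blk=20 s=0: MISS | VC [24]
  [2] addr=0x50 blk=20 s=0: L1-HIT | VC [24]
  [3] addr=0x50 blk=20 s=0: L1-HIT | VC [24]
  [4] addr=0x50 blk=20 s=0: L1-HIT | VC [24]
  [5] addr=0x60 blk=24 s=0: VC-HIT | VC [20]
  [6] addr=0x51 blk=20 s=0: VC-HIT | VC [24]
  [7] addr=0x53 blk=20 s=0: L1-HIT | VC [24]
  [8] addr=0x3b blk=14 s=2: MISS | VC [24]

MISSES = 3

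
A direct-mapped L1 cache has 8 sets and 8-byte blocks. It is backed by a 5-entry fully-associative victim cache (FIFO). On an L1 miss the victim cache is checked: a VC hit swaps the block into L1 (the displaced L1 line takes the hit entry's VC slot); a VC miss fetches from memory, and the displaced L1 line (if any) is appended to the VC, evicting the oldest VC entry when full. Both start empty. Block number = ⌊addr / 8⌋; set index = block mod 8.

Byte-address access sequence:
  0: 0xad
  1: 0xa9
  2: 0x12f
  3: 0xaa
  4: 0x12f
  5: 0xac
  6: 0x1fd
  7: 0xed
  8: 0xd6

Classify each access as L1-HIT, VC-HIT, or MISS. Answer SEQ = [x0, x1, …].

  [0] addr=0xad blk=21 s=5: MISS | VC []
  [1] addr=0xa9 blk=21 s=5: L1-HIT | VC []
  [2] addr=0x12f blk=37 s=5: MISS | VC [21]
  [3] addr=0xaa blk=21 s=5: VC-HIT | VC [37]
  [4] addr=0x12f blk=37 s=5: VC-HIT | VC [21]
  [5] addr=0xac blk=21 s=5: VC-HIT | VC [37]
  [6] addr=0x1fd blk=63 s=7: MISS | VC [37]
  [7] addr=0xed blk=29 s=5: MISS | VC [37, 21]
  [8] addr=0xd6 blk=26 s=2: MISS | VC [37, 21]

SEQ = [MISS, L1-HIT, MISS, VC-HIT, VC-HIT, VC-HIT, MISS, MISS, MISS]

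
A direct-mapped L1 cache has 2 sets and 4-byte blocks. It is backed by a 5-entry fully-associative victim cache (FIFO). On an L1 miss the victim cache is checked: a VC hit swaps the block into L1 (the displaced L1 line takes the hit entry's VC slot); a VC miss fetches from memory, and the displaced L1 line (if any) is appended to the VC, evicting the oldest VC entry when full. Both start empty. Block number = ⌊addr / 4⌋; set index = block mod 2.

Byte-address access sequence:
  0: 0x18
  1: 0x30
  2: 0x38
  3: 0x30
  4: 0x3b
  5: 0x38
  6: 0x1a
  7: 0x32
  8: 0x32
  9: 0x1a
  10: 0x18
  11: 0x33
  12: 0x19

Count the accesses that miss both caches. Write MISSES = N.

#0 0x18→b6/s0 MISS; vc=[]
#1 0x30→b12/s0 MISS; vc=[6]
#2 0x38→b14/s0 MISS; vc=[6,12]
#3 0x30→b12/s0 VC-HIT; vc=[6,14]
#4 0x3b→b14/s0 VC-HIT; vc=[6,12]
#5 0x38→b14/s0 L1-HIT; vc=[6,12]
#6 0x1a→b6/s0 VC-HIT; vc=[14,12]
#7 0x32→b12/s0 VC-HIT; vc=[14,6]
#8 0x32→b12/s0 L1-HIT; vc=[14,6]
#9 0x1a→b6/s0 VC-HIT; vc=[14,12]
#10 0x18→b6/s0 L1-HIT; vc=[14,12]
#11 0x33→b12/s0 VC-HIT; vc=[14,6]
#12 0x19→b6/s0 VC-HIT; vc=[14,12]

MISSES = 3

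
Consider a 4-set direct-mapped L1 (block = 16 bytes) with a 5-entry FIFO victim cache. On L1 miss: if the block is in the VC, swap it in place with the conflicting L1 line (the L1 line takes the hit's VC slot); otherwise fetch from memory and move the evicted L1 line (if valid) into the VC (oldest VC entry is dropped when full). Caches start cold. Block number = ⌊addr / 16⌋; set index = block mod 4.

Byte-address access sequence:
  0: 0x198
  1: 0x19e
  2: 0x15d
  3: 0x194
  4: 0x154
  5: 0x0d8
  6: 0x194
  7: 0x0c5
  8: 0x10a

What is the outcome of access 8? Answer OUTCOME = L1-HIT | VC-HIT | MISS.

0: 0x198 (blk 25, set 1) → MISS  vc=[]
1: 0x19e (blk 25, set 1) → L1-HIT  vc=[]
2: 0x15d (blk 21, set 1) → MISS  vc=[25]
3: 0x194 (blk 25, set 1) → VC-HIT  vc=[21]
4: 0x154 (blk 21, set 1) → VC-HIT  vc=[25]
5: 0xd8 (blk 13, set 1) → MISS  vc=[25, 21]
6: 0x194 (blk 25, set 1) → VC-HIT  vc=[13, 21]
7: 0xc5 (blk 12, set 0) → MISS  vc=[13, 21]
8: 0x10a (blk 16, set 0) → MISS  vc=[13, 21, 12]

OUTCOME = MISS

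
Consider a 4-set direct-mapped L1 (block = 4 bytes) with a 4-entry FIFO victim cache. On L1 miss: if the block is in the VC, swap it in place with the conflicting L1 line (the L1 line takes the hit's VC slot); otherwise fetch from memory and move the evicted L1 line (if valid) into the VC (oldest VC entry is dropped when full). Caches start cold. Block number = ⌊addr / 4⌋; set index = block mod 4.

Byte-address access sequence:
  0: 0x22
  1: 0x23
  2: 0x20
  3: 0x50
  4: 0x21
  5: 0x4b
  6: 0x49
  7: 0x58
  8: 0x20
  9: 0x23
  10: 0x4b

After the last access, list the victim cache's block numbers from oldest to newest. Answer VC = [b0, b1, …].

VC = [20, 22]

#0 0x22→b8/s0 MISS; vc=[]
#1 0x23→b8/s0 L1-HIT; vc=[]
#2 0x20→b8/s0 L1-HIT; vc=[]
#3 0x50→b20/s0 MISS; vc=[8]
#4 0x21→b8/s0 VC-HIT; vc=[20]
#5 0x4b→b18/s2 MISS; vc=[20]
#6 0x49→b18/s2 L1-HIT; vc=[20]
#7 0x58→b22/s2 MISS; vc=[20,18]
#8 0x20→b8/s0 L1-HIT; vc=[20,18]
#9 0x23→b8/s0 L1-HIT; vc=[20,18]
#10 0x4b→b18/s2 VC-HIT; vc=[20,22]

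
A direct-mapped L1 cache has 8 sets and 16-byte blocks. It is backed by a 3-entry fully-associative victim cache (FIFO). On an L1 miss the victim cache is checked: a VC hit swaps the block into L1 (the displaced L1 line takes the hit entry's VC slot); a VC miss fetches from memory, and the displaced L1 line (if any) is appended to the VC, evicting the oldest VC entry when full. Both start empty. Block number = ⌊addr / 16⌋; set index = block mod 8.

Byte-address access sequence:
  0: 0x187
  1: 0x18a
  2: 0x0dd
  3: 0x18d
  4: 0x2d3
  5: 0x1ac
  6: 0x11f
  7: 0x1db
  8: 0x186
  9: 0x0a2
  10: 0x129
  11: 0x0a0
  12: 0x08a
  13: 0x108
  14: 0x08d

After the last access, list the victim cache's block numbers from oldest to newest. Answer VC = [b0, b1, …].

VC = [18, 24, 16]

  [0] addr=0x187 blk=24 s=0: MISS | VC []
  [1] addr=0x18a blk=24 s=0: L1-HIT | VC []
  [2] addr=0xdd blk=13 s=5: MISS | VC []
  [3] addr=0x18d blk=24 s=0: L1-HIT | VC []
  [4] addr=0x2d3 blk=45 s=5: MISS | VC [13]
  [5] addr=0x1ac blk=26 s=2: MISS | VC [13]
  [6] addr=0x11f blk=17 s=1: MISS | VC [13]
  [7] addr=0x1db blk=29 s=5: MISS | VC [13, 45]
  [8] addr=0x186 blk=24 s=0: L1-HIT | VC [13, 45]
  [9] addr=0xa2 blk=10 s=2: MISS | VC [13, 45, 26]
  [10] addr=0x129 blk=18 s=2: MISS | VC [45, 26, 10]
  [11] addr=0xa0 blk=10 s=2: VC-HIT | VC [45, 26, 18]
  [12] addr=0x8a blk=8 s=0: MISS | VC [26, 18, 24]
  [13] addr=0x108 blk=16 s=0: MISS | VC [18, 24, 8]
  [14] addr=0x8d blk=8 s=0: VC-HIT | VC [18, 24, 16]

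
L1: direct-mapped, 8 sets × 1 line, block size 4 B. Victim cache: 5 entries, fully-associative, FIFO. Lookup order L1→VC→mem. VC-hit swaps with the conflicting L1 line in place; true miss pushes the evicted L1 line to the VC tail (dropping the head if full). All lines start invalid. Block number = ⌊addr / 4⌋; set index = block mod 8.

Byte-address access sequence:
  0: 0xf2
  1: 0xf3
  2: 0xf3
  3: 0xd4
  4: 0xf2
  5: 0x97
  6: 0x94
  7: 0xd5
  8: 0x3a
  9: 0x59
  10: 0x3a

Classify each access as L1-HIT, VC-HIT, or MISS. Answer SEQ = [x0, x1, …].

0: 0xf2 (blk 60, set 4) → MISS  vc=[]
1: 0xf3 (blk 60, set 4) → L1-HIT  vc=[]
2: 0xf3 (blk 60, set 4) → L1-HIT  vc=[]
3: 0xd4 (blk 53, set 5) → MISS  vc=[]
4: 0xf2 (blk 60, set 4) → L1-HIT  vc=[]
5: 0x97 (blk 37, set 5) → MISS  vc=[53]
6: 0x94 (blk 37, set 5) → L1-HIT  vc=[53]
7: 0xd5 (blk 53, set 5) → VC-HIT  vc=[37]
8: 0x3a (blk 14, set 6) → MISS  vc=[37]
9: 0x59 (blk 22, set 6) → MISS  vc=[37, 14]
10: 0x3a (blk 14, set 6) → VC-HIT  vc=[37, 22]

SEQ = [MISS, L1-HIT, L1-HIT, MISS, L1-HIT, MISS, L1-HIT, VC-HIT, MISS, MISS, VC-HIT]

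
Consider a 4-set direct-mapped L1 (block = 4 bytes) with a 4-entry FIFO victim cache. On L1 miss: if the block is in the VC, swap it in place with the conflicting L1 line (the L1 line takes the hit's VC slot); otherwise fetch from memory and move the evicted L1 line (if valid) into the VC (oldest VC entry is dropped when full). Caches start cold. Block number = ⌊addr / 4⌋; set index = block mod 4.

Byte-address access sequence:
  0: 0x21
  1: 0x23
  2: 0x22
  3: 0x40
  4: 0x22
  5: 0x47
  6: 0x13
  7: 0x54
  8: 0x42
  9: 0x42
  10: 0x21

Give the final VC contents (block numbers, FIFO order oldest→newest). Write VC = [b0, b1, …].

VC = [4, 16, 17]

#0 0x21→b8/s0 MISS; vc=[]
#1 0x23→b8/s0 L1-HIT; vc=[]
#2 0x22→b8/s0 L1-HIT; vc=[]
#3 0x40→b16/s0 MISS; vc=[8]
#4 0x22→b8/s0 VC-HIT; vc=[16]
#5 0x47→b17/s1 MISS; vc=[16]
#6 0x13→b4/s0 MISS; vc=[16,8]
#7 0x54→b21/s1 MISS; vc=[16,8,17]
#8 0x42→b16/s0 VC-HIT; vc=[4,8,17]
#9 0x42→b16/s0 L1-HIT; vc=[4,8,17]
#10 0x21→b8/s0 VC-HIT; vc=[4,16,17]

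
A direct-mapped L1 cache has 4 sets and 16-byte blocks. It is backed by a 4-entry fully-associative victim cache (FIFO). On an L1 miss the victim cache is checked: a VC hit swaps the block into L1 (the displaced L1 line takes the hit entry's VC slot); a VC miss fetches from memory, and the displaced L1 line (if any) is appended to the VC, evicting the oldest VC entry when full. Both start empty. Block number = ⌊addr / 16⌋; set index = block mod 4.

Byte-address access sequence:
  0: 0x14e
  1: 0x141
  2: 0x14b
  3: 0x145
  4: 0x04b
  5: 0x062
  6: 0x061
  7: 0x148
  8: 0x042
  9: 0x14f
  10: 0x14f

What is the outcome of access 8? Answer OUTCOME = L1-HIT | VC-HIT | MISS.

OUTCOME = VC-HIT

0: 0x14e (blk 20, set 0) → MISS  vc=[]
1: 0x141 (blk 20, set 0) → L1-HIT  vc=[]
2: 0x14b (blk 20, set 0) → L1-HIT  vc=[]
3: 0x145 (blk 20, set 0) → L1-HIT  vc=[]
4: 0x4b (blk 4, set 0) → MISS  vc=[20]
5: 0x62 (blk 6, set 2) → MISS  vc=[20]
6: 0x61 (blk 6, set 2) → L1-HIT  vc=[20]
7: 0x148 (blk 20, set 0) → VC-HIT  vc=[4]
8: 0x42 (blk 4, set 0) → VC-HIT  vc=[20]
9: 0x14f (blk 20, set 0) → VC-HIT  vc=[4]
10: 0x14f (blk 20, set 0) → L1-HIT  vc=[4]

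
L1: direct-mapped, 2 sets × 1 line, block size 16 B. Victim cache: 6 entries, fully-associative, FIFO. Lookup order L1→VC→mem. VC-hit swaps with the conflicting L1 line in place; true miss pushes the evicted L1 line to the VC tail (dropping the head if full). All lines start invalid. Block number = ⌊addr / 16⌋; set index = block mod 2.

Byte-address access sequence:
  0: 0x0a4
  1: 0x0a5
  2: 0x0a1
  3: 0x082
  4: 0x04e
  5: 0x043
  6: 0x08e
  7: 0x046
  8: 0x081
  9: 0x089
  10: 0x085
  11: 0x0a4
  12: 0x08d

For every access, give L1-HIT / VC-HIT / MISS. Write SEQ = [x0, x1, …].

SEQ = [MISS, L1-HIT, L1-HIT, MISS, MISS, L1-HIT, VC-HIT, VC-HIT, VC-HIT, L1-HIT, L1-HIT, VC-HIT, VC-HIT]

#0 0xa4→b10/s0 MISS; vc=[]
#1 0xa5→b10/s0 L1-HIT; vc=[]
#2 0xa1→b10/s0 L1-HIT; vc=[]
#3 0x82→b8/s0 MISS; vc=[10]
#4 0x4e→b4/s0 MISS; vc=[10,8]
#5 0x43→b4/s0 L1-HIT; vc=[10,8]
#6 0x8e→b8/s0 VC-HIT; vc=[10,4]
#7 0x46→b4/s0 VC-HIT; vc=[10,8]
#8 0x81→b8/s0 VC-HIT; vc=[10,4]
#9 0x89→b8/s0 L1-HIT; vc=[10,4]
#10 0x85→b8/s0 L1-HIT; vc=[10,4]
#11 0xa4→b10/s0 VC-HIT; vc=[8,4]
#12 0x8d→b8/s0 VC-HIT; vc=[10,4]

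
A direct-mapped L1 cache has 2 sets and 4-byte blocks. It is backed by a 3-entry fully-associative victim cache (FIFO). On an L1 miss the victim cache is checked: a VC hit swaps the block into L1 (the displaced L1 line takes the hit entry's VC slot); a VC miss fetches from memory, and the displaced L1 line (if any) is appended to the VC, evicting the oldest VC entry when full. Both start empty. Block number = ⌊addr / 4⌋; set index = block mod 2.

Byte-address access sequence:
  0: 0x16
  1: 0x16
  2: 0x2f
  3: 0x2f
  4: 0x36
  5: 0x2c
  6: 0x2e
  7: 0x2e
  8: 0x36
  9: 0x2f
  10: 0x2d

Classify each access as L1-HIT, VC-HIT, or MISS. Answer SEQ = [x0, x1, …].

SEQ = [MISS, L1-HIT, MISS, L1-HIT, MISS, VC-HIT, L1-HIT, L1-HIT, VC-HIT, VC-HIT, L1-HIT]

#0 0x16→b5/s1 MISS; vc=[]
#1 0x16→b5/s1 L1-HIT; vc=[]
#2 0x2f→b11/s1 MISS; vc=[5]
#3 0x2f→b11/s1 L1-HIT; vc=[5]
#4 0x36→b13/s1 MISS; vc=[5,11]
#5 0x2c→b11/s1 VC-HIT; vc=[5,13]
#6 0x2e→b11/s1 L1-HIT; vc=[5,13]
#7 0x2e→b11/s1 L1-HIT; vc=[5,13]
#8 0x36→b13/s1 VC-HIT; vc=[5,11]
#9 0x2f→b11/s1 VC-HIT; vc=[5,13]
#10 0x2d→b11/s1 L1-HIT; vc=[5,13]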